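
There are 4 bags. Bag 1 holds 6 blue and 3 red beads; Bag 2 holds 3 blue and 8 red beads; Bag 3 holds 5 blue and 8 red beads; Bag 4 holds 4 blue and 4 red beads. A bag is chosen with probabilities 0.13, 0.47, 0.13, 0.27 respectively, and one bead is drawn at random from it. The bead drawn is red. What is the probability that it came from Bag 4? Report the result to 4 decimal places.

Posterior probability ≈ 0.2249

P(red|Bag 1) = 0.3333; P(red|Bag 2) = 0.7273; P(red|Bag 3) = 0.6154; P(red|Bag 4) = 0.5.
Prior × likelihood for each source: 0.13·0.3333=0.04333, 0.47·0.7273=0.3418, 0.13·0.6154=0.08000, 0.27·0.5=0.1350. Summing gives P(red) = 0.60015.
P(Bag 4 | red) = 0.1350 / 0.60015 = 0.2249.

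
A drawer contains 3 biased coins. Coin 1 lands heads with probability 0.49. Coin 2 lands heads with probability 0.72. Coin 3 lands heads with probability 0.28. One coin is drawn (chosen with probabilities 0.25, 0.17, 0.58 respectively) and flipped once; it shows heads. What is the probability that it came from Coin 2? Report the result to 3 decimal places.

Posterior probability ≈ 0.301

Tabulate prior·likelihood by source: [1] prior 0.25, lik 0.49, product 0.1225; [2] prior 0.17, lik 0.72, product 0.1224; [3] prior 0.58, lik 0.28, product 0.1624.
Normalizing constant = 0.40730; the posterior for Coin 2 is its product over the sum, 0.1224/0.40730 = 0.301.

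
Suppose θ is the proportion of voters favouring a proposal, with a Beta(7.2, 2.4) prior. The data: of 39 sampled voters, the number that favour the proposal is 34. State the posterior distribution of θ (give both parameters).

Posterior: Beta(41.2, 7.4)

The binomial likelihood is conjugate to the Beta prior: with 34 successes and 5 failures, the posterior is Beta(7.2+34, 2.4+5) = Beta(41.2, 7.4).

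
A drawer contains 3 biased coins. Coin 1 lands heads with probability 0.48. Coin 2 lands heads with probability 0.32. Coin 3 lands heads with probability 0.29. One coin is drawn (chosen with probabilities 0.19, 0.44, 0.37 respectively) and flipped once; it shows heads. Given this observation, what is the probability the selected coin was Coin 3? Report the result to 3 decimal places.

P(heads|C1) = 0.48; P(heads|C2) = 0.32; P(heads|C3) = 0.29.
Prior × likelihood for each source: 0.19·0.48=0.09120, 0.44·0.32=0.1408, 0.37·0.29=0.1073. Summing gives P(heads) = 0.33930.
P(Coin 3 | heads) = 0.1073 / 0.33930 = 0.316.

Posterior probability ≈ 0.316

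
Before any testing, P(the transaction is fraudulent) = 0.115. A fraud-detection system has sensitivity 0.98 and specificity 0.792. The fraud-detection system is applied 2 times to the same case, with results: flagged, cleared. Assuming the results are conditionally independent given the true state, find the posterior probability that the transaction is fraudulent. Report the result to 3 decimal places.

Let H be the event that the transaction is fraudulent; start with P(H) = 0.115. P('flagged'|H) = 0.98, P('flagged'|¬H) = 0.208.
Update on result 1 ('flagged'): P(H) ← 0.98·0.1150 / (0.98·0.1150 + 0.208·0.8850) = 0.11270/0.29678 = 0.3797.
Update on result 2 ('cleared'): P(H) ← 0.02·0.3797 / (0.02·0.3797 + 0.792·0.6203) = 0.0075949/0.49884 = 0.0152.

Posterior P(H) ≈ 0.015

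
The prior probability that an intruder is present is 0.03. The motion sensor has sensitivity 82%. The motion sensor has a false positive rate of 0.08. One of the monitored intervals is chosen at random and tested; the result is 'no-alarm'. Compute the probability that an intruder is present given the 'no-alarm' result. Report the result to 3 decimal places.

P(H | E) ≈ 0.006

Write H for 'an intruder is present'. Prior odds H:¬H = 0.03/0.97 = 0.030928. For the 'no-alarm' outcome, the likelihood ratio is 0.18/0.92 = 0.19565.
Posterior odds = 0.030928 × 0.19565 = 0.0060511, so P(H|E) = 0.0060511/(1+0.0060511) = 0.006.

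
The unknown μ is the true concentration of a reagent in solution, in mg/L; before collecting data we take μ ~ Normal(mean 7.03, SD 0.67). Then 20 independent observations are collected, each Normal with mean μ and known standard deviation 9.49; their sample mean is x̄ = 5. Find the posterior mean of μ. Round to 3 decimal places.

Posterior mean ≈ 6.846

Prior precision 1/τ₀² = 1/0.67² = 2.22767; data precision n/σ² = 20/9.49² = 0.222074.
Posterior precision = 2.22767 + 0.222074 = 2.44974.
Posterior mean = (2.22767·7.03 + 0.222074·5) / 2.44974 = 6.846.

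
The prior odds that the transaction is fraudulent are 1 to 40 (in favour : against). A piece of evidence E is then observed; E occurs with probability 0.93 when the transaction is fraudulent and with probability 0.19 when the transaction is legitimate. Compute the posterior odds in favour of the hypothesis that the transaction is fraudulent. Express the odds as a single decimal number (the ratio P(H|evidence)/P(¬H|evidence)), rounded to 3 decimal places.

Posterior odds ≈ 0.122

Prior odds = 1/40 = 0.025000. In log-odds, ln(0.025000) = -3.6889.
Add log likelihood ratio: ln(4.8947) = 1.5882.
Posterior log-odds = -2.1007, so posterior odds = exp(-2.1007) = 0.12237.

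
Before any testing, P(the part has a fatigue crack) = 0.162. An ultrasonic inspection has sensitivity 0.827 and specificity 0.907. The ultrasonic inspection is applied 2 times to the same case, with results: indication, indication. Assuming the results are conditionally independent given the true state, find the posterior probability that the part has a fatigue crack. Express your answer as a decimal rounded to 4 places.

Let H be the event that the part has a fatigue crack; start with P(H) = 0.162. P('indication'|H) = 0.827, P('indication'|¬H) = 0.093.
Update on result 1 ('indication'): P(H) ← 0.827·0.1620 / (0.827·0.1620 + 0.093·0.8380) = 0.13397/0.21191 = 0.6322.
Update on result 2 ('indication'): P(H) ← 0.827·0.6322 / (0.827·0.6322 + 0.093·0.3678) = 0.52285/0.55705 = 0.9386.

Posterior P(H) ≈ 0.9386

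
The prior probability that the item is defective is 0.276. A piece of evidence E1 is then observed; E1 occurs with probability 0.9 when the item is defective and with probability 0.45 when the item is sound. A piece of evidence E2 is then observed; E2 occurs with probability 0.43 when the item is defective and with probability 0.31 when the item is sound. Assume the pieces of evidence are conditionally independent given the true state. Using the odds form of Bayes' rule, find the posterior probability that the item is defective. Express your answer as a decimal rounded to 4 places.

Posterior probability ≈ 0.5140

Prior odds = 0.276/(1−0.276) = 0.38122. In log-odds, ln(0.38122) = -0.96439.
Add log likelihood ratios: ln(2.0000) + ln(1.3871) = 1.0204.
Posterior log-odds = 0.055970, so posterior odds = exp(0.055970) = 1.0576. Converting, P(H|E) = 1.0576/2.0576 = 0.5140.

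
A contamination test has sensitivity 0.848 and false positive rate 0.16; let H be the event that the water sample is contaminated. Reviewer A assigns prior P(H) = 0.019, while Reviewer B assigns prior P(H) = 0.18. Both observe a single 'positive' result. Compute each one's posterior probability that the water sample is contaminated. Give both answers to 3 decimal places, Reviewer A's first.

P('+'|H) = 0.848, P('+'|¬H) = 0.16.
Reviewer A: numerator 0.848·0.019 = 0.016112; evidence = 0.016112+0.16·0.981 = 0.17307; posterior = 0.093.
Reviewer B: numerator 0.848·0.18 = 0.15264; evidence = 0.15264+0.16·0.82 = 0.28384; posterior = 0.538.

Reviewer A: 0.093; Reviewer B: 0.538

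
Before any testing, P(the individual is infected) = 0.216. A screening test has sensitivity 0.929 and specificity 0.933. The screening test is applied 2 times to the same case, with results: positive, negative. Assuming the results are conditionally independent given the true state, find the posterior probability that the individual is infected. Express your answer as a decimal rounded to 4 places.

With H the event that the individual is infected, the joint likelihood of the observed sequence is P(data|H) = 0.929·0.071 = 0.065959 and P(data|¬H) = 0.067·0.933 = 0.062511.
Bayes: P(H|data) = 0.216·0.065959 / (0.216·0.065959 + 0.784·0.062511) = 0.014247/0.063256 = 0.2252.

Posterior P(H) ≈ 0.2252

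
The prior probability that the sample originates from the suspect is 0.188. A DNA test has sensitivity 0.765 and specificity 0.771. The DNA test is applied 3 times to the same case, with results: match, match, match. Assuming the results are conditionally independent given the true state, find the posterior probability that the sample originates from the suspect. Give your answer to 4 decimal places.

With H the event that the sample originates from the suspect, the joint likelihood of the observed sequence is P(data|H) = 0.765·0.765·0.765 = 0.44770 and P(data|¬H) = 0.229·0.229·0.229 = 0.012009.
Bayes: P(H|data) = 0.188·0.44770 / (0.188·0.44770 + 0.812·0.012009) = 0.084167/0.093918 = 0.8962.

Posterior P(H) ≈ 0.8962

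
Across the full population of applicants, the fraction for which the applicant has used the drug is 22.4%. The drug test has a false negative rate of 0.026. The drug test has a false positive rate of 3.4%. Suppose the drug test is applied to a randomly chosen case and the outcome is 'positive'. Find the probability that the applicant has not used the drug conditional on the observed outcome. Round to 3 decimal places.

Write H for 'the applicant has used the drug'. Prior odds H:¬H = 0.224/0.776 = 0.28866. For the 'positive' outcome, the likelihood ratio is 0.974/0.034 = 28.647.
Posterior odds = 0.28866 × 28.647 = 8.2693, so P(H|E) = 8.2693/(1+8.2693) = 0.892. Then P(¬H|E) = 1 − 0.892 = 0.108.

P(¬H | E) ≈ 0.108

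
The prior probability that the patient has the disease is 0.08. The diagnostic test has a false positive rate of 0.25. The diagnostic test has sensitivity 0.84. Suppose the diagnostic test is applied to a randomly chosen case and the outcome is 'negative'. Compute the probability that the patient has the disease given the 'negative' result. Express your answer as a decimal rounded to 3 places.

Write H for 'the patient has the disease'. Prior odds H:¬H = 0.08/0.92 = 0.086957. For the 'negative' outcome, the likelihood ratio is 0.16/0.75 = 0.21333.
Posterior odds = 0.086957 × 0.21333 = 0.018551, so P(H|E) = 0.018551/(1+0.018551) = 0.018.

P(H | E) ≈ 0.018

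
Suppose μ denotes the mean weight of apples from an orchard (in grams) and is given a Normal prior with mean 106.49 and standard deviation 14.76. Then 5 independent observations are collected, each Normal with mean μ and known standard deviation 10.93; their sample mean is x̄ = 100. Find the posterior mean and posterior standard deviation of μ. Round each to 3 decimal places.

Posterior mean ≈ 100.641; posterior SD ≈ 4.640

With known σ, the Normal prior is conjugate. Weight on the data is w = (n/σ²)/(n/σ² + 1/τ₀²) = 0.0418533/(0.0418533+0.00459015) = 0.90117.
Posterior mean = w·x̄ + (1−w)·μ₀ = 0.90117·100 + 0.098833·106.49 = 100.641. Posterior variance = 1/(0.0418533+0.00459015) = 21.5316, so SD = 4.640.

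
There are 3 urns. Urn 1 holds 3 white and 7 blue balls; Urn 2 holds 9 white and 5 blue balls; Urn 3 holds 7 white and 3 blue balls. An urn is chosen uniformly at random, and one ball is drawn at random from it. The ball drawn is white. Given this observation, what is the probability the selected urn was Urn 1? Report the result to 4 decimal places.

P(white|Urn 1) = 0.3; P(white|Urn 2) = 0.6429; P(white|Urn 3) = 0.7.
Prior × likelihood for each source: 0.333333·0.3=0.1000, 0.333333·0.6429=0.2143, 0.333333·0.7=0.2333. Summing gives P(white) = 0.54762.
P(Urn 1 | white) = 0.1000 / 0.54762 = 0.1826.

Posterior probability ≈ 0.1826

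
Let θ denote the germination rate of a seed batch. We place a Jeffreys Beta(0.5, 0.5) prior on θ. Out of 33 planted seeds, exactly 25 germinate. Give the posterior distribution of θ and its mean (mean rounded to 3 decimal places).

The binomial likelihood is conjugate to the Beta prior: with 25 successes and 8 failures, the posterior is Beta(0.5+25, 0.5+8) = Beta(25.5, 8.5).
Posterior mean = α/(α+β) = 25.5/34 = 0.750.

Posterior: Beta(25.5, 8.5); mean ≈ 0.750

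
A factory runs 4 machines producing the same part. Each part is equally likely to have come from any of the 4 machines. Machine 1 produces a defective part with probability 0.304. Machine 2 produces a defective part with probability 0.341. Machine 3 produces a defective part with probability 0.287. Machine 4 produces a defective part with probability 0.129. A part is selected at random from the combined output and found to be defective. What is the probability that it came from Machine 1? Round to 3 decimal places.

Tabulate prior·likelihood by source: [1] prior 0.25, lik 0.304, product 0.07600; [2] prior 0.25, lik 0.341, product 0.08525; [3] prior 0.25, lik 0.287, product 0.07175; [4] prior 0.25, lik 0.129, product 0.03225.
Normalizing constant = 0.26525; the posterior for Machine 1 is its product over the sum, 0.07600/0.26525 = 0.287.

Posterior probability ≈ 0.287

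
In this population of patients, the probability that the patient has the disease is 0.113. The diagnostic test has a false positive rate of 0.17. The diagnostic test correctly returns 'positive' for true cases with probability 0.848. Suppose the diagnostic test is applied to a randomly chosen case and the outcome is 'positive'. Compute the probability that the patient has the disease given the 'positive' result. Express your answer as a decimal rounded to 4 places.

P(H | E) ≈ 0.3886

Let H be the event that the patient has the disease. P(H) = 0.113, so P(¬H) = 0.887. With E the 'positive' result, P(E|H) = 0.848 and P(E|¬H) = 0.17.
P(E) = 0.848·0.113 + 0.17·0.887 = 0.095824 + 0.15079 = 0.24661.
By Bayes' theorem, P(H|E) = 0.095824 / 0.24661 = 0.3886.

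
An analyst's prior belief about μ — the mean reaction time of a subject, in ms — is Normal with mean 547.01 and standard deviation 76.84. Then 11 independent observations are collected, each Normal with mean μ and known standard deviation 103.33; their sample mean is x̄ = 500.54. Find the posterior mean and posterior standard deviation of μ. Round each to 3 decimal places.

Posterior mean ≈ 507.101; posterior SD ≈ 28.872

Prior precision 1/τ₀² = 1/76.84² = 0.00016937; data precision n/σ² = 11/103.33² = 0.00103024.
Posterior precision = 0.00016937 + 0.00103024 = 0.00119961, giving posterior SD = 1/√0.00119961 = 28.872.
Posterior mean = (0.00016937·547.01 + 0.00103024·500.54) / 0.00119961 = 507.101.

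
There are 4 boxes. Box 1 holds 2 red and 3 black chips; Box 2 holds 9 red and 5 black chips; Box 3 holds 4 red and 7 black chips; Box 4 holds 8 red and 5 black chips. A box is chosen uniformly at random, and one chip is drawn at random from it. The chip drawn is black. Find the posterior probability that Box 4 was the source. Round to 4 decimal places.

P(black|Box 1) = 0.6; P(black|Box 2) = 0.3571; P(black|Box 3) = 0.6364; P(black|Box 4) = 0.3846.
Prior × likelihood for each source: 0.25·0.6=0.1500, 0.25·0.3571=0.08929, 0.25·0.6364=0.1591, 0.25·0.3846=0.09615. Summing gives P(black) = 0.49453.
P(Box 4 | black) = 0.09615 / 0.49453 = 0.1944.

Posterior probability ≈ 0.1944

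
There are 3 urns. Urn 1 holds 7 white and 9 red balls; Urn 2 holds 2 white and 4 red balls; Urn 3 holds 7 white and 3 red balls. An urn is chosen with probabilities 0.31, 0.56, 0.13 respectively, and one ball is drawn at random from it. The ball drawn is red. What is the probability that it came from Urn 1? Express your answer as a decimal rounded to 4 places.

Posterior probability ≈ 0.2972

P(red|Urn 1) = 0.5625; P(red|Urn 2) = 0.6667; P(red|Urn 3) = 0.3.
Prior × likelihood for each source: 0.31·0.5625=0.1744, 0.56·0.6667=0.3733, 0.13·0.3=0.03900. Summing gives P(red) = 0.58671.
P(Urn 1 | red) = 0.1744 / 0.58671 = 0.2972.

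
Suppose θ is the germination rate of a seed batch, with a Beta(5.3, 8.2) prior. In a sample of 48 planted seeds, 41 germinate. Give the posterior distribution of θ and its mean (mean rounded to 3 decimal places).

Posterior: Beta(46.3, 15.2); mean ≈ 0.753

The binomial likelihood is conjugate to the Beta prior: with 41 successes and 7 failures, the posterior is Beta(5.3+41, 8.2+7) = Beta(46.3, 15.2).
E[θ | data] = 46.3/(46.3+15.2) = 0.753.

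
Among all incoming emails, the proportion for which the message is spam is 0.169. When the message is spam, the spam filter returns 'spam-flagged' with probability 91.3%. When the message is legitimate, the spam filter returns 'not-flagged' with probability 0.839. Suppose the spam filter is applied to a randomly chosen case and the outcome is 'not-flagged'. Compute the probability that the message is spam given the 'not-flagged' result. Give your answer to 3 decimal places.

P(H | E) ≈ 0.021

Write H for 'the message is spam'. Prior odds H:¬H = 0.169/0.831 = 0.20337. For the 'not-flagged' outcome, the likelihood ratio is 0.087/0.839 = 0.10369.
Posterior odds = 0.20337 × 0.10369 = 0.021088, so P(H|E) = 0.021088/(1+0.021088) = 0.021.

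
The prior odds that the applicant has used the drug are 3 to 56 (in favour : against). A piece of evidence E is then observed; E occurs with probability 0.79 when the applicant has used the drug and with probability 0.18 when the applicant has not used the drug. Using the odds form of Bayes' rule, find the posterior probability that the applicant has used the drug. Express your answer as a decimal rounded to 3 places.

Prior odds = 3/56 = 0.053571.
Likelihood ratio for E = 0.79/0.18 = 4.3889.
Posterior odds = prior odds × LR = 0.23512.
Posterior probability = odds/(1+odds) = 0.23512/1.2351 = 0.190.

Posterior probability ≈ 0.190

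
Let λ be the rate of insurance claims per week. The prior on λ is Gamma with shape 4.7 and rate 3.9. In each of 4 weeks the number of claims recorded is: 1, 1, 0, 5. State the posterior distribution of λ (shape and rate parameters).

Posterior: Gamma(shape=11.7, rate=7.9)

The Poisson likelihood adds the total count to the shape and the number of exposure periods to the rate. Here ∑xᵢ = 7 and n = 4, so shape 4.7→11.7 and rate 3.9→7.9.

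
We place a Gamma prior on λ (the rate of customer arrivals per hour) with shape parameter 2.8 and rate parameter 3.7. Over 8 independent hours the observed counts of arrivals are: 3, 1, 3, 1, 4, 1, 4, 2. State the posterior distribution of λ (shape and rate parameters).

Posterior: Gamma(shape=21.8, rate=11.7)

Total count ∑xᵢ = 19 over n = 8 hours.
Gamma is conjugate to the Poisson likelihood: posterior is Gamma(shape = 2.8+19 = 21.8, rate = 3.7+8 = 11.7).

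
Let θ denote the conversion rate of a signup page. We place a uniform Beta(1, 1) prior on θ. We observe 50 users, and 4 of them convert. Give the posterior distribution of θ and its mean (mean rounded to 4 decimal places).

Posterior: Beta(5, 47); mean ≈ 0.0962

Observing 4 successes and 46 failures updates Beta(1, 1) by adding the success and failure counts to the two shape parameters: α = 1+4 = 5, β = 1+46 = 47.
E[θ | data] = 5/(5+47) = 0.0962.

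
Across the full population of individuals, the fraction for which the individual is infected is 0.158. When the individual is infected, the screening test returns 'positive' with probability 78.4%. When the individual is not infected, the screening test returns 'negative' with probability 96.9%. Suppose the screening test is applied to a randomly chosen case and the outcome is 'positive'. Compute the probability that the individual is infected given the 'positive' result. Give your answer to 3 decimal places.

Write H for 'the individual is infected'. Prior odds H:¬H = 0.158/0.842 = 0.18765. For the 'positive' outcome, the likelihood ratio is 0.784/0.031 = 25.290.
Posterior odds = 0.18765 × 25.290 = 4.7457, so P(H|E) = 4.7457/(1+4.7457) = 0.826.

P(H | E) ≈ 0.826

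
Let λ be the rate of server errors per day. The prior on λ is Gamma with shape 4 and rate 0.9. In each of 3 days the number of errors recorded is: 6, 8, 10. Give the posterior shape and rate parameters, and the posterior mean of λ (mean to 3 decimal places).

Total count ∑xᵢ = 24 over n = 3 days.
Gamma is conjugate to the Poisson likelihood: posterior is Gamma(shape = 4+24 = 28, rate = 0.9+3 = 3.9).
Posterior mean = shape/rate = 28/3.9 = 7.179.

Posterior: Gamma(shape=28, rate=3.9); mean ≈ 7.179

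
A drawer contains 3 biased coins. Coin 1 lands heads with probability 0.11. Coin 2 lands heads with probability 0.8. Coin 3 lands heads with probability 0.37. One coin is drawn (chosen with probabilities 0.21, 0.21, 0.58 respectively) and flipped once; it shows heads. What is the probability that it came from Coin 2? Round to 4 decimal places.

Posterior probability ≈ 0.4141

P(heads|C1) = 0.11; P(heads|C2) = 0.8; P(heads|C3) = 0.37.
Prior × likelihood for each source: 0.21·0.11=0.02310, 0.21·0.8=0.1680, 0.58·0.37=0.2146. Summing gives P(heads) = 0.40570.
P(Coin 2 | heads) = 0.1680 / 0.40570 = 0.4141.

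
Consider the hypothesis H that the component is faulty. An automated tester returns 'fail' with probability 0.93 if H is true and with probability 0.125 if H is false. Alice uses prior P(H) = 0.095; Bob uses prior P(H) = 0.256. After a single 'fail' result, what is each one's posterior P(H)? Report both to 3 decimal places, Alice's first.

Alice: 0.439; Bob: 0.719

P('+'|H) = 0.93, P('+'|¬H) = 0.125.
Alice: numerator 0.93·0.095 = 0.088350; evidence = 0.088350+0.125·0.905 = 0.20148; posterior = 0.439.
Bob: numerator 0.93·0.256 = 0.23808; evidence = 0.23808+0.125·0.744 = 0.33108; posterior = 0.719.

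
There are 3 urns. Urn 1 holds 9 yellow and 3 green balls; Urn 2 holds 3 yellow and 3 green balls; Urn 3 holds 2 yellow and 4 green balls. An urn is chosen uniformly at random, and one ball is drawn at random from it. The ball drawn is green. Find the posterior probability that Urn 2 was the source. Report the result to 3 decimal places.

Posterior probability ≈ 0.353

Tabulate prior·likelihood by source: [1] prior 0.333333, lik 0.25, product 0.08333; [2] prior 0.333333, lik 0.5, product 0.1667; [3] prior 0.333333, lik 0.6667, product 0.2222.
Normalizing constant = 0.47222; the posterior for Urn 2 is its product over the sum, 0.1667/0.47222 = 0.353.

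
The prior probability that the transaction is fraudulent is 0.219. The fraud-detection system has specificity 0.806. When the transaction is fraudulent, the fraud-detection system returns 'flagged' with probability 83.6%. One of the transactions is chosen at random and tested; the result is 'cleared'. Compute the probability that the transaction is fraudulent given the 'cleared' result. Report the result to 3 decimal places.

Write H for 'the transaction is fraudulent'. Prior odds H:¬H = 0.219/0.781 = 0.28041. For the 'cleared' outcome, the likelihood ratio is 0.164/0.806 = 0.20347.
Posterior odds = 0.28041 × 0.20347 = 0.057056, so P(H|E) = 0.057056/(1+0.057056) = 0.054.

P(H | E) ≈ 0.054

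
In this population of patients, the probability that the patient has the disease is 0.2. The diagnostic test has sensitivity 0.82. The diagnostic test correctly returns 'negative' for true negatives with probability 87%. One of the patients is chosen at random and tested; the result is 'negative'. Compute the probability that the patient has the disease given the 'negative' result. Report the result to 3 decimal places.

P(H | E) ≈ 0.049

Let H be the event that the patient has the disease. P(H) = 0.2, so P(¬H) = 0.8. With E the 'negative' result, P(E|H) = 0.18 and P(E|¬H) = 0.87.
P(E) = 0.18·0.2 + 0.87·0.8 = 0.036000 + 0.69600 = 0.73200.
By Bayes' theorem, P(H|E) = 0.036000 / 0.73200 = 0.049.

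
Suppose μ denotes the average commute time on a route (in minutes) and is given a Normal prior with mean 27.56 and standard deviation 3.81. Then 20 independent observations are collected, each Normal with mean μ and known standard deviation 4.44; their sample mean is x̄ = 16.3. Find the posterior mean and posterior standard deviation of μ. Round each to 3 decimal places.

Posterior mean ≈ 17.016; posterior SD ≈ 0.961

With known σ, the Normal prior is conjugate. Weight on the data is w = (n/σ²)/(n/σ² + 1/τ₀²) = 1.01453/(1.01453+0.0688890) = 0.93642.
Posterior mean = w·x̄ + (1−w)·μ₀ = 0.93642·16.3 + 0.063585·27.56 = 17.016. Posterior variance = 1/(1.01453+0.0688890) = 0.923006, so SD = 0.961.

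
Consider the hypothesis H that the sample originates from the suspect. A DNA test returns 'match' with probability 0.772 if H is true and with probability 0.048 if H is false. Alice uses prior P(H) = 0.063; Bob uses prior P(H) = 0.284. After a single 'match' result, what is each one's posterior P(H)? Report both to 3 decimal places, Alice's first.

The likelihood ratio for a 'match' result is 0.772/0.048 = 16.083.
Alice: prior odds 0.063/0.937 = 0.067236; posterior odds 1.0814; posterior probability 0.520.
Bob: prior odds 0.284/0.716 = 0.39665; posterior odds 6.3794; posterior probability 0.864.

Alice: 0.520; Bob: 0.864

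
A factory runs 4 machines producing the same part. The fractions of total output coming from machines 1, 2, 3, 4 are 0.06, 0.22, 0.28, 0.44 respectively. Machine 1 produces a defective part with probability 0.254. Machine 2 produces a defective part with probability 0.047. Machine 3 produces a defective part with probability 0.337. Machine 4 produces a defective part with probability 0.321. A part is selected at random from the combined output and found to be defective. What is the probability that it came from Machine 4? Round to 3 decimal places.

Posterior probability ≈ 0.541

Tabulate prior·likelihood by source: [1] prior 0.06, lik 0.254, product 0.01524; [2] prior 0.22, lik 0.047, product 0.01034; [3] prior 0.28, lik 0.337, product 0.09436; [4] prior 0.44, lik 0.321, product 0.1412.
Normalizing constant = 0.26118; the posterior for Machine 4 is its product over the sum, 0.1412/0.26118 = 0.541.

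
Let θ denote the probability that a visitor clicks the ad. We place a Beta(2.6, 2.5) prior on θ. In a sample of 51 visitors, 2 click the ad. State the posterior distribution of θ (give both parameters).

Posterior: Beta(4.6, 51.5)

Observing 2 successes and 49 failures updates Beta(2.6, 2.5) by adding the success and failure counts to the two shape parameters: α = 2.6+2 = 4.6, β = 2.5+49 = 51.5.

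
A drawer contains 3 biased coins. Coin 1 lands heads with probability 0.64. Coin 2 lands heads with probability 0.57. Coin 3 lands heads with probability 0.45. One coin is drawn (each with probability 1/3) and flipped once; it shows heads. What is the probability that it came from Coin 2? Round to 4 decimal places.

P(heads|C1) = 0.64; P(heads|C2) = 0.57; P(heads|C3) = 0.45.
Prior × likelihood for each source: 0.333333·0.64=0.2133, 0.333333·0.57=0.1900, 0.333333·0.45=0.1500. Summing gives P(heads) = 0.55333.
P(Coin 2 | heads) = 0.1900 / 0.55333 = 0.3434.

Posterior probability ≈ 0.3434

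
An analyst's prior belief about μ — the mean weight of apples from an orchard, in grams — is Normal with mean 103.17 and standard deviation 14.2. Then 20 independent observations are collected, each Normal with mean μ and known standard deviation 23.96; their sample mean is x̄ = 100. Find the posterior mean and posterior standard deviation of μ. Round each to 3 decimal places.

Prior precision 1/τ₀² = 1/14.2² = 0.00495933; data precision n/σ² = 20/23.96² = 0.0348383.
Posterior precision = 0.00495933 + 0.0348383 = 0.0397976, giving posterior SD = 1/√0.0397976 = 5.013.
Posterior mean = (0.00495933·103.17 + 0.0348383·100) / 0.0397976 = 100.395.

Posterior mean ≈ 100.395; posterior SD ≈ 5.013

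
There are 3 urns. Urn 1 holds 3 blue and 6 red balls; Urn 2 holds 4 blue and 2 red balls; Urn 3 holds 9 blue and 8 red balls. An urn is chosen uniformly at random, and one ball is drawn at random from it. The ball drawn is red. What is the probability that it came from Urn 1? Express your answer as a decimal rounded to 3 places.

Posterior probability ≈ 0.453

P(red|Urn 1) = 0.6667; P(red|Urn 2) = 0.3333; P(red|Urn 3) = 0.4706.
Prior × likelihood for each source: 0.333333·0.6667=0.2222, 0.333333·0.3333=0.1111, 0.333333·0.4706=0.1569. Summing gives P(red) = 0.49020.
P(Urn 1 | red) = 0.2222 / 0.49020 = 0.453.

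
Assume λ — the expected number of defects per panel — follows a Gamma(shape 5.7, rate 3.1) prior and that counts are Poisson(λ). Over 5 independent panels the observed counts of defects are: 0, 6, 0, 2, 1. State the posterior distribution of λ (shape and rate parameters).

The Poisson likelihood adds the total count to the shape and the number of exposure periods to the rate. Here ∑xᵢ = 9 and n = 5, so shape 5.7→14.7 and rate 3.1→8.1.

Posterior: Gamma(shape=14.7, rate=8.1)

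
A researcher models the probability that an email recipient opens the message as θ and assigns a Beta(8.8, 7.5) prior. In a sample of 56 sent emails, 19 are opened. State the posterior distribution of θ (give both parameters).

Posterior: Beta(27.8, 44.5)

The binomial likelihood is conjugate to the Beta prior: with 19 successes and 37 failures, the posterior is Beta(8.8+19, 7.5+37) = Beta(27.8, 44.5).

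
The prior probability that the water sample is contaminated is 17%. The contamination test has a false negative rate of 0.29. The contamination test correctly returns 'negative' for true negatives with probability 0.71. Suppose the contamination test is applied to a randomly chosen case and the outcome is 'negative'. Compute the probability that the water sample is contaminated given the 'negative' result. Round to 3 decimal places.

Write H for 'the water sample is contaminated'. Prior odds H:¬H = 0.17/0.83 = 0.20482. For the 'negative' outcome, the likelihood ratio is 0.29/0.71 = 0.40845.
Posterior odds = 0.20482 × 0.40845 = 0.083659, so P(H|E) = 0.083659/(1+0.083659) = 0.077.

P(H | E) ≈ 0.077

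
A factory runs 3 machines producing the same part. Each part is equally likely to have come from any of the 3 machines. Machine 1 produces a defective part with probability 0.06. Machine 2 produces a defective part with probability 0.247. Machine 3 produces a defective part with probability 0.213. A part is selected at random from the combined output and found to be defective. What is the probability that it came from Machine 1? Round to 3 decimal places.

Posterior probability ≈ 0.115

P(defective|M1) = 0.06; P(defective|M2) = 0.247; P(defective|M3) = 0.213.
Prior × likelihood for each source: 0.333333·0.06=0.02000, 0.333333·0.247=0.08233, 0.333333·0.213=0.07100. Summing gives P(defective) = 0.17333.
P(Machine 1 | defective) = 0.02000 / 0.17333 = 0.115.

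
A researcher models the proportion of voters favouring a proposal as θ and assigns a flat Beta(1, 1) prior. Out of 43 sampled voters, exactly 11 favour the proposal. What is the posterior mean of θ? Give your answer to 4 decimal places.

Posterior mean ≈ 0.2667

The binomial likelihood is conjugate to the Beta prior: with 11 successes and 32 failures, the posterior is Beta(1+11, 1+32) = Beta(12, 33).
Posterior mean = α/(α+β) = 12/45 = 0.2667.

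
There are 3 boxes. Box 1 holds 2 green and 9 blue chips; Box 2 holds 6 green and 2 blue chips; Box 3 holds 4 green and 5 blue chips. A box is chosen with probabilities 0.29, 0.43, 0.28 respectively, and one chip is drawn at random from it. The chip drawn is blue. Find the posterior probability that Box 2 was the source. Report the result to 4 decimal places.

Tabulate prior·likelihood by source: [1] prior 0.29, lik 0.8182, product 0.2373; [2] prior 0.43, lik 0.25, product 0.1075; [3] prior 0.28, lik 0.5556, product 0.1556.
Normalizing constant = 0.50033; the posterior for Box 2 is its product over the sum, 0.1075/0.50033 = 0.2149.

Posterior probability ≈ 0.2149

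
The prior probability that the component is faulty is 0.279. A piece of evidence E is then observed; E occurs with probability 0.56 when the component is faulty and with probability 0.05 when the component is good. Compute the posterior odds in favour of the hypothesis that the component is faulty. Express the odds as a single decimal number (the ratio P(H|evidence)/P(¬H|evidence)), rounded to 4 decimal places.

Posterior odds ≈ 4.3340

Prior odds = 0.279/(1−0.279) = 0.38696. In log-odds, ln(0.38696) = -0.94943.
Add log likelihood ratio: ln(11.200) = 2.4159.
Posterior log-odds = 1.4665, so posterior odds = exp(1.4665) = 4.3340.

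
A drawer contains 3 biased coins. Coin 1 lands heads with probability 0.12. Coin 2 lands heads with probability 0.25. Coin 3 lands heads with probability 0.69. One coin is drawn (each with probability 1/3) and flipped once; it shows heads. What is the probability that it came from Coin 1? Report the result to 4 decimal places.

Posterior probability ≈ 0.1132

P(heads|C1) = 0.12; P(heads|C2) = 0.25; P(heads|C3) = 0.69.
Prior × likelihood for each source: 0.333333·0.12=0.04000, 0.333333·0.25=0.08333, 0.333333·0.69=0.2300. Summing gives P(heads) = 0.35333.
P(Coin 1 | heads) = 0.04000 / 0.35333 = 0.1132.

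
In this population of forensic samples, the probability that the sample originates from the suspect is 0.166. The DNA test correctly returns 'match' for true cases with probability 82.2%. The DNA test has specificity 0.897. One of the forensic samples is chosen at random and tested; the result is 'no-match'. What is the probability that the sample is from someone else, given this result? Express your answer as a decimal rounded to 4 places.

P(¬H | E) ≈ 0.9620

Let H be the event that the sample originates from the suspect. P(H) = 0.166, so P(¬H) = 0.834. With E the 'no-match' result, P(E|H) = 0.178 and P(E|¬H) = 0.897.
P(E) = 0.178·0.166 + 0.897·0.834 = 0.029548 + 0.74810 = 0.77765.
By Bayes' theorem, P(H|E) = 0.029548 / 0.77765 = 0.0380. Hence P(¬H|E) = 1 − 0.0380 = 0.9620.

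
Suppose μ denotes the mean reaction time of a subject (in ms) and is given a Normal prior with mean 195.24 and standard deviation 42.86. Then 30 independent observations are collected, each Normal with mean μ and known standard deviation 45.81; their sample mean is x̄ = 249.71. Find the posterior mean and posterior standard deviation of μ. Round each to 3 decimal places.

Prior precision 1/τ₀² = 1/42.86² = 0.00054437; data precision n/σ² = 30/45.81² = 0.0142955.
Posterior precision = 0.00054437 + 0.0142955 = 0.0148399, giving posterior SD = 1/√0.0148399 = 8.209.
Posterior mean = (0.00054437·195.24 + 0.0142955·249.71) / 0.0148399 = 247.712.

Posterior mean ≈ 247.712; posterior SD ≈ 8.209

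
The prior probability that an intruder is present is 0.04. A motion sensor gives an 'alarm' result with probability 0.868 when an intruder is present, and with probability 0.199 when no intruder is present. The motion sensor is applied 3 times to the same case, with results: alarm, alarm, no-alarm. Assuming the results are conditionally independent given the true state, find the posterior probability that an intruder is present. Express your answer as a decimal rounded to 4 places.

With H the event that an intruder is present, the joint likelihood of the observed sequence is P(data|H) = 0.868·0.868·0.132 = 0.099452 and P(data|¬H) = 0.199·0.199·0.801 = 0.031720.
Bayes: P(H|data) = 0.04·0.099452 / (0.04·0.099452 + 0.96·0.031720) = 0.0039781/0.034430 = 0.1155.

Posterior P(H) ≈ 0.1155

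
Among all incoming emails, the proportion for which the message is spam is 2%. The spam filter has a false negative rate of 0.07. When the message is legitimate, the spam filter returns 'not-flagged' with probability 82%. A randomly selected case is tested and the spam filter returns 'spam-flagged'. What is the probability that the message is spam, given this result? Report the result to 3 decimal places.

P(H | E) ≈ 0.095

Let H be the event that the message is spam. P(H) = 0.02, so P(¬H) = 0.98. With E the 'spam-flagged' result, P(E|H) = 0.93 and P(E|¬H) = 0.18.
P(E) = 0.93·0.02 + 0.18·0.98 = 0.018600 + 0.17640 = 0.19500.
By Bayes' theorem, P(H|E) = 0.018600 / 0.19500 = 0.095.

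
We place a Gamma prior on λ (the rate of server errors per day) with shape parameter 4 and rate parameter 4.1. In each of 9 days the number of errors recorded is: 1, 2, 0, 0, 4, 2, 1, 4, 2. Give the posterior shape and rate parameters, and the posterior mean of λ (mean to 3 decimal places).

Posterior: Gamma(shape=20, rate=13.1); mean ≈ 1.527

Total count ∑xᵢ = 16 over n = 9 days.
Gamma is conjugate to the Poisson likelihood: posterior is Gamma(shape = 4+16 = 20, rate = 4.1+9 = 13.1).
Posterior mean = shape/rate = 20/13.1 = 1.527.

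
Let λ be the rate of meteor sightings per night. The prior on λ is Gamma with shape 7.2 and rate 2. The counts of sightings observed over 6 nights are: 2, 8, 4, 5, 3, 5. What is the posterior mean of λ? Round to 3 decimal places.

Total count ∑xᵢ = 27 over n = 6 nights.
Gamma is conjugate to the Poisson likelihood: posterior is Gamma(shape = 7.2+27 = 34.2, rate = 2+6 = 8).
E[λ | data] = 34.2/8 = 4.275.

Posterior mean ≈ 4.275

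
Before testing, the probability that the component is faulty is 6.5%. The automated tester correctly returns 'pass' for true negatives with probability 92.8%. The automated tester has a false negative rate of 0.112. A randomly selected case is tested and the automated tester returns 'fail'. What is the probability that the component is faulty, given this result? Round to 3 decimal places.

Write H for 'the component is faulty'. Prior odds H:¬H = 0.065/0.935 = 0.069519. For the 'fail' outcome, the likelihood ratio is 0.888/0.072 = 12.333.
Posterior odds = 0.069519 × 12.333 = 0.85740, so P(H|E) = 0.85740/(1+0.85740) = 0.462.

P(H | E) ≈ 0.462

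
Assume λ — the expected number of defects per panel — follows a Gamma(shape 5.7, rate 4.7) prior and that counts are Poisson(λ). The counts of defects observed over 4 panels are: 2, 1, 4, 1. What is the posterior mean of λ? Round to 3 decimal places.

Posterior mean ≈ 1.575

Total count ∑xᵢ = 8 over n = 4 panels.
Gamma is conjugate to the Poisson likelihood: posterior is Gamma(shape = 5.7+8 = 13.7, rate = 4.7+4 = 8.7).
E[λ | data] = 13.7/8.7 = 1.575.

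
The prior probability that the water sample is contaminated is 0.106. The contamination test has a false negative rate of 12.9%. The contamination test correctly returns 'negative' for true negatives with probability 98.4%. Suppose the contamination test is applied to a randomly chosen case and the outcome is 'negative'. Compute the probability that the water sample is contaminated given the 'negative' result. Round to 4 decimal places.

Let H be the event that the water sample is contaminated. P(H) = 0.106, so P(¬H) = 0.894. With E the 'negative' result, P(E|H) = 0.129 and P(E|¬H) = 0.984.
P(E) = 0.129·0.106 + 0.984·0.894 = 0.013674 + 0.87970 = 0.89337.
By Bayes' theorem, P(H|E) = 0.013674 / 0.89337 = 0.0153.

P(H | E) ≈ 0.0153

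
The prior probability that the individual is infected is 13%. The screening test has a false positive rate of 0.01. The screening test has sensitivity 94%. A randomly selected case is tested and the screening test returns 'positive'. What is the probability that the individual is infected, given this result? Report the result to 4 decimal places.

P(H | E) ≈ 0.9335

Write H for 'the individual is infected'. Prior odds H:¬H = 0.13/0.87 = 0.14943. For the 'positive' outcome, the likelihood ratio is 0.94/0.01 = 94.000.
Posterior odds = 0.14943 × 94.000 = 14.046, so P(H|E) = 14.046/(1+14.046) = 0.9335.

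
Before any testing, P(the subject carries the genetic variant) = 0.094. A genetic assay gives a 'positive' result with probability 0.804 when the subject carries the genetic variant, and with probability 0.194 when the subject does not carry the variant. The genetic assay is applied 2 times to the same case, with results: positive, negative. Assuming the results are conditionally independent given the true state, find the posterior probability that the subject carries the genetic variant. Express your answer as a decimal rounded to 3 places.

Let H be the event that the subject carries the genetic variant; start with P(H) = 0.094. P('positive'|H) = 0.804, P('positive'|¬H) = 0.194.
Update on result 1 ('positive'): P(H) ← 0.804·0.0940 / (0.804·0.0940 + 0.194·0.9060) = 0.075576/0.25134 = 0.3007.
Update on result 2 ('negative'): P(H) ← 0.196·0.3007 / (0.196·0.3007 + 0.806·0.6993) = 0.058936/0.62258 = 0.0947.

Posterior P(H) ≈ 0.095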